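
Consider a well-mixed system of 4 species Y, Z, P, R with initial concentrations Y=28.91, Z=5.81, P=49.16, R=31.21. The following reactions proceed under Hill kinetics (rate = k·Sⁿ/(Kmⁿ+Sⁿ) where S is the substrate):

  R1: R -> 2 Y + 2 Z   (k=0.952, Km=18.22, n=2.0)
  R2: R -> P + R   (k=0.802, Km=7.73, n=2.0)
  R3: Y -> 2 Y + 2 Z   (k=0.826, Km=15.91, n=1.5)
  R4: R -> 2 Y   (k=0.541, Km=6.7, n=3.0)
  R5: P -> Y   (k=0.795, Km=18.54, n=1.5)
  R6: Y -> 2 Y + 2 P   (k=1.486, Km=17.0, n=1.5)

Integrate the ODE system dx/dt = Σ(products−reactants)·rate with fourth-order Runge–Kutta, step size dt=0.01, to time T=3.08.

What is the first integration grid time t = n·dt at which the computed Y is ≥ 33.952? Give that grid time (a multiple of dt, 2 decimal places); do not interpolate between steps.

Threshold first reached at t = 1.06

RK4 with dt=0.01: 308 steps to T=3.08. Trajectory (selected grid times):
t=0.00: Y=28.91 Z=5.81 P=49.16 R=31.21
t=0.34: Y=30.53 Z=6.69 P=49.90 R=30.79
t=0.68: Y=32.16 Z=7.58 P=50.66 R=30.37
t=1.03: Y=33.85 Z=8.51 P=51.45 R=29.94
t=1.05: Y=33.94 Z=8.56 P=51.50 R=29.91
t=1.06: Y=33.99 Z=8.59 P=51.52 R=29.90
t=1.37: Y=35.49 Z=9.41 P=52.24 R=29.52
t=1.71: Y=37.15 Z=10.31 P=53.04 R=29.10
t=2.05: Y=38.81 Z=11.21 P=53.84 R=28.69
t=2.40: Y=40.52 Z=12.15 P=54.68 R=28.27
t=2.74: Y=42.20 Z=13.06 P=55.51 R=27.86
t=3.08: Y=43.87 Z=13.97 P=56.35 R=27.45
Y(1.05)=33.944 < 33.952 but Y(1.06)=33.992 ≥ 33.952, so the first grid time is t=1.06.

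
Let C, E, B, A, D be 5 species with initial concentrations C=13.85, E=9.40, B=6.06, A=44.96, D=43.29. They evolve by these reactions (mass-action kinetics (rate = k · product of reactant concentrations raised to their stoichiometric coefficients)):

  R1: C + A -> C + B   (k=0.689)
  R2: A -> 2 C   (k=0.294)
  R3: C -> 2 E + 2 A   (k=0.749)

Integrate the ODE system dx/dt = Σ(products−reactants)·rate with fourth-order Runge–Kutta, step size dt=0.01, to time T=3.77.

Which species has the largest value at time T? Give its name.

RK4 with dt=0.01: 377 steps to T=3.77. Trajectory (selected grid times):
t=0.00: C=13.85 E=9.40 B=6.06 A=44.96 D=43.29
t=0.42: C=12.49 E=18.08 B=55.41 A=2.80 D=43.29
t=0.84: C=9.60 E=24.99 B=62.73 A=2.11 D=43.29
t=1.26: C=7.45 E=30.32 B=67.84 A=2.07 D=43.29
t=1.68: C=5.87 E=34.49 B=71.78 A=2.04 D=43.29
t=2.09: C=4.74 E=37.73 B=74.81 A=2.01 D=43.29
t=2.51: C=3.89 E=40.43 B=77.29 A=1.98 D=43.29
t=2.93: C=3.25 E=42.67 B=79.32 A=1.95 D=43.29
t=3.35: C=2.79 E=44.56 B=81.00 A=1.92 D=43.29
t=3.77: C=2.44 E=46.20 B=82.44 A=1.89 D=43.29
At T=3.77: C=2.44 E=46.20 B=82.44 A=1.89 D=43.29; the largest is B.

Dominant species at T: B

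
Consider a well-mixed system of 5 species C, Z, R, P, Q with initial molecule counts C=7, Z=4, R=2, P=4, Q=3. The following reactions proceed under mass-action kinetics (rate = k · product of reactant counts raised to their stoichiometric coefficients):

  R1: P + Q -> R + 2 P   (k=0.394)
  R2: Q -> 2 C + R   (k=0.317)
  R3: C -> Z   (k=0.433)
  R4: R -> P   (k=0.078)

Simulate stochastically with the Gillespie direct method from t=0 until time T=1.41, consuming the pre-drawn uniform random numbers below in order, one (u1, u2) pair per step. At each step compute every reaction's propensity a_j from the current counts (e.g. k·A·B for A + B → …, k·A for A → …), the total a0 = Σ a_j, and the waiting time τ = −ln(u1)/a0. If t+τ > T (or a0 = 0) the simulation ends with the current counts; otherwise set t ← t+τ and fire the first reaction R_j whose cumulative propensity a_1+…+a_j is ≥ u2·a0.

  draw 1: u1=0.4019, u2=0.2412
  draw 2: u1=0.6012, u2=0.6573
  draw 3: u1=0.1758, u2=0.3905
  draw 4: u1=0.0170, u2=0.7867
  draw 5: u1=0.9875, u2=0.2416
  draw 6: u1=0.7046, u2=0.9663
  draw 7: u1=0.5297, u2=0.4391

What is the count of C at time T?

C at T = 5

t=0.000: C=7 Z=4 R=2 P=4 Q=3
Draw 1: a1=4.728, a2=0.951, a3=3.031, a4=0.156, a0=8.866; τ=−ln(0.4019)/8.866=0.103 → t=0.103; u2·a0=0.2412·8.866=2.138 ≤ a1=4.728 → R1 fires; C=7 Z=4 R=3 P=5 Q=2
Draw 2: a1=3.940, a2=0.634, a3=3.031, a4=0.234, a0=7.839; τ=−ln(0.6012)/7.839=0.065 → t=0.168; u2·a0=0.6573·7.839=5.153; a1+a2=4.574 < 5.153 ≤ a1+…+a3=7.605 → R3 fires; C=6 Z=5 R=3 P=5 Q=2
Draw 3: a1=3.940, a2=0.634, a3=2.598, a4=0.234, a0=7.406; τ=−ln(0.1758)/7.406=0.235 → t=0.402; u2·a0=0.3905·7.406=2.892 ≤ a1=3.940 → R1 fires; C=6 Z=5 R=4 P=6 Q=1
Draw 4: a1=2.364, a2=0.317, a3=2.598, a4=0.312, a0=5.591; τ=−ln(0.0170)/5.591=0.729 → t=1.131; u2·a0=0.7867·5.591=4.398; a1+a2=2.681 < 4.398 ≤ a1+…+a3=5.279 → R3 fires; C=5 Z=6 R=4 P=6 Q=1
Draw 5: a1=2.364, a2=0.317, a3=2.165, a4=0.312, a0=5.158; τ=−ln(0.9875)/5.158=0.002 → t=1.134; u2·a0=0.2416·5.158=1.246 ≤ a1=2.364 → R1 fires; C=5 Z=6 R=5 P=7 Q=0
Draw 6: a1=0.000, a2=0.000, a3=2.165, a4=0.390, a0=2.555; τ=−ln(0.7046)/2.555=0.137 → t=1.271; u2·a0=0.9663·2.555=2.469; a1+…+a3=2.165 < 2.469 ≤ a1+…+a4=2.555 → R4 fires; C=5 Z=6 R=4 P=8 Q=0
Draw 7: a1=0.000, a2=0.000, a3=2.165, a4=0.312, a0=2.477; τ=−ln(0.5297)/2.477=0.257 → t=1.527 > T=1.41: stop.
Read off C at T=1.41: 5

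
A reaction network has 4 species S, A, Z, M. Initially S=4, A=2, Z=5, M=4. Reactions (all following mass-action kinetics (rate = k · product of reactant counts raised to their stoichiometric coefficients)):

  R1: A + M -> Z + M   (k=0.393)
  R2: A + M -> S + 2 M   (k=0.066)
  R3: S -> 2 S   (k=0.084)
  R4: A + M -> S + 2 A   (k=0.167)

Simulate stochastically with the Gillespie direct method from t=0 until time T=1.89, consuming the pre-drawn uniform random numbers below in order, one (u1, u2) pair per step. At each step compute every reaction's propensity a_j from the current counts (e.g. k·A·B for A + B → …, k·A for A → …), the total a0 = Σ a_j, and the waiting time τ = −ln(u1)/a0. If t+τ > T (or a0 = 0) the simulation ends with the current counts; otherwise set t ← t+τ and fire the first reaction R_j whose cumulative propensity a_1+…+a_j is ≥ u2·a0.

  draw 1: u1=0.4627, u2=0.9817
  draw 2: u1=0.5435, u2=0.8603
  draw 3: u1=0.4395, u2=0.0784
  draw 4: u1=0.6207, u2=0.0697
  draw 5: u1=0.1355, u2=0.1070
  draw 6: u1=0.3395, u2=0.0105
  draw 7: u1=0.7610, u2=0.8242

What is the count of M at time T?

t=0.000: S=4 A=2 Z=5 M=4
Draw 1: a1=3.144, a2=0.528, a3=0.336, a4=1.336, a0=5.344; τ=−ln(0.4627)/5.344=0.144 → t=0.144; u2·a0=0.9817·5.344=5.246; a1+…+a3=4.008 < 5.246 ≤ a1+…+a4=5.344 → R4 fires; S=5 A=3 Z=5 M=3
Draw 2: a1=3.537, a2=0.594, a3=0.420, a4=1.503, a0=6.054; τ=−ln(0.5435)/6.054=0.101 → t=0.245; u2·a0=0.8603·6.054=5.208; a1+…+a3=4.551 < 5.208 ≤ a1+…+a4=6.054 → R4 fires; S=6 A=4 Z=5 M=2
Draw 3: a1=3.144, a2=0.528, a3=0.504, a4=1.336, a0=5.512; τ=−ln(0.4395)/5.512=0.149 → t=0.394; u2·a0=0.0784·5.512=0.432 ≤ a1=3.144 → R1 fires; S=6 A=3 Z=6 M=2
Draw 4: a1=2.358, a2=0.396, a3=0.504, a4=1.002, a0=4.260; τ=−ln(0.6207)/4.260=0.112 → t=0.506; u2·a0=0.0697·4.260=0.297 ≤ a1=2.358 → R1 fires; S=6 A=2 Z=7 M=2
Draw 5: a1=1.572, a2=0.264, a3=0.504, a4=0.668, a0=3.008; τ=−ln(0.1355)/3.008=0.664 → t=1.171; u2·a0=0.1070·3.008=0.322 ≤ a1=1.572 → R1 fires; S=6 A=1 Z=8 M=2
Draw 6: a1=0.786, a2=0.132, a3=0.504, a4=0.334, a0=1.756; τ=−ln(0.3395)/1.756=0.615 → t=1.786; u2·a0=0.0105·1.756=0.018 ≤ a1=0.786 → R1 fires; S=6 A=0 Z=9 M=2
Draw 7: a1=0.000, a2=0.000, a3=0.504, a4=0.000, a0=0.504; τ=−ln(0.7610)/0.504=0.542 → t=2.328 > T=1.89: stop.
Read off M at T=1.89: 2

M at T = 2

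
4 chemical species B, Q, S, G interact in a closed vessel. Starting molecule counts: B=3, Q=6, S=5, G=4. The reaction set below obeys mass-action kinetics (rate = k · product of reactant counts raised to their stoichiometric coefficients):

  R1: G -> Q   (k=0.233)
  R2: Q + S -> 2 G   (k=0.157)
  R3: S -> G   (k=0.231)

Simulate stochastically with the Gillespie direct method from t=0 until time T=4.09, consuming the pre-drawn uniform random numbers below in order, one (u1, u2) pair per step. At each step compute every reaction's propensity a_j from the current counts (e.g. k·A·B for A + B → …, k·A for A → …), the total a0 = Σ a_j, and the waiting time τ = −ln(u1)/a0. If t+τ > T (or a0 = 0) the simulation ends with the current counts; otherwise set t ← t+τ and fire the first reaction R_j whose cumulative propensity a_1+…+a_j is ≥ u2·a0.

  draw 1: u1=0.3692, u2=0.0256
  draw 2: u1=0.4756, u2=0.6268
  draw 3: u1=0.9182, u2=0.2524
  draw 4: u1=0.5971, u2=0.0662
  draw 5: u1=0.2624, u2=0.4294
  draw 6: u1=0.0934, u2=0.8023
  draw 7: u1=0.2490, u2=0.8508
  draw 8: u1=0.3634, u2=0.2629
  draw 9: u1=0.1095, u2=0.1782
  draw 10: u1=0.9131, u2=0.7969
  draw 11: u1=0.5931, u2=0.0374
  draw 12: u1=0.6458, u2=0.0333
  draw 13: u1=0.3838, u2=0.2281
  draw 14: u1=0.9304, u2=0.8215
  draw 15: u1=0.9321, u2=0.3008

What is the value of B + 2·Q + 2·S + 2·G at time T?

Check how each reaction changes W = B + 2·Q + 2·S + 2·G (weight of products minus weight of reactants):
R1: G -> Q: (2·1) − (2·1) = 2 − 2 = 0
R2: Q + S -> 2 G: (2·2) − (2·1 + 2·1) = 4 − 4 = 0
R3: S -> G: (2·1) − (2·1) = 2 − 2 = 0
Every reaction leaves W unchanged, so W is conserved and no simulation is needed: W(T) = W(0) = 3 + 2·6 + 2·5 + 2·4 = 33

Value at T = 33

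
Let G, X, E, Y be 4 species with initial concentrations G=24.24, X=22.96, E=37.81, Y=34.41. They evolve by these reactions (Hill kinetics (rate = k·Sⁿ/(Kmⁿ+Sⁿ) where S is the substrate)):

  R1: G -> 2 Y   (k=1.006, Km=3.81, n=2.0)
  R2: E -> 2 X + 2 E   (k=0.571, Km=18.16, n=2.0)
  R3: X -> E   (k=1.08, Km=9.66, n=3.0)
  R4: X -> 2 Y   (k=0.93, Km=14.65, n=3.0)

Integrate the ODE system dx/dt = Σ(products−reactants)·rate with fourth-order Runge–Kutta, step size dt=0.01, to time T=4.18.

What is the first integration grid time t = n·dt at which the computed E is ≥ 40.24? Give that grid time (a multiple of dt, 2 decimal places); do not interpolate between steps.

RK4 with dt=0.01: 418 steps to T=4.18. Trajectory (selected grid times):
t=0.00: G=24.24 X=22.96 E=37.81 Y=34.41
t=0.46: G=23.79 X=22.59 E=38.49 Y=35.99
t=0.93: G=23.33 X=22.22 E=39.18 Y=37.59
t=1.39: G=22.88 X=21.86 E=39.85 Y=39.16
t=1.65: G=22.62 X=21.67 E=40.23 Y=40.03
t=1.66: G=22.61 X=21.66 E=40.25 Y=40.07
t=1.86: G=22.42 X=21.51 E=40.54 Y=40.74
t=2.32: G=21.97 X=21.17 E=41.21 Y=42.29
t=2.79: G=21.51 X=20.83 E=41.90 Y=43.86
t=3.25: G=21.06 X=20.51 E=42.57 Y=45.39
t=3.72: G=20.60 X=20.19 E=43.26 Y=46.94
t=4.18: G=20.16 X=19.88 E=43.93 Y=48.45
E(1.65)=40.232 < 40.24 but E(1.66)=40.247 ≥ 40.24, so the first grid time is t=1.66.

Threshold first reached at t = 1.66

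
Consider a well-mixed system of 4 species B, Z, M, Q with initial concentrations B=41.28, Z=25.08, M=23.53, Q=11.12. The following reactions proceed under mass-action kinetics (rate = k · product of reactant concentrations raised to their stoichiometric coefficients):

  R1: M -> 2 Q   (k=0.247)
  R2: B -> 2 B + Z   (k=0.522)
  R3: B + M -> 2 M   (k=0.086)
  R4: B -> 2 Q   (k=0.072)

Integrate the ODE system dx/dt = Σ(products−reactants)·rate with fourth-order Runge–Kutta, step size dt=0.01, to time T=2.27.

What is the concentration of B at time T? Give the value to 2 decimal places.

RK4 with dt=0.01: 227 steps to T=2.27. Trajectory (selected grid times):
t=0.00: B=41.28 Z=25.08 M=23.53 Q=11.12
t=0.25: B=22.31 Z=29.26 M=44.01 Q=16.45
t=0.50: B=8.29 Z=31.15 M=56.49 Q=23.31
t=0.76: B=2.53 Z=31.81 M=59.08 Q=30.99
t=1.01: B=0.81 Z=32.00 M=57.36 Q=38.25
t=1.26: B=0.27 Z=32.07 M=54.49 Q=45.18
t=1.51: B=0.10 Z=32.09 M=51.42 Q=51.73
t=1.77: B=0.04 Z=32.10 M=48.28 Q=58.13
t=2.02: B=0.01 Z=32.10 M=45.42 Q=63.92
t=2.27: B=0.01 Z=32.10 M=42.71 Q=69.36
Read off B at T=2.27: 0.01

B at T = 0.01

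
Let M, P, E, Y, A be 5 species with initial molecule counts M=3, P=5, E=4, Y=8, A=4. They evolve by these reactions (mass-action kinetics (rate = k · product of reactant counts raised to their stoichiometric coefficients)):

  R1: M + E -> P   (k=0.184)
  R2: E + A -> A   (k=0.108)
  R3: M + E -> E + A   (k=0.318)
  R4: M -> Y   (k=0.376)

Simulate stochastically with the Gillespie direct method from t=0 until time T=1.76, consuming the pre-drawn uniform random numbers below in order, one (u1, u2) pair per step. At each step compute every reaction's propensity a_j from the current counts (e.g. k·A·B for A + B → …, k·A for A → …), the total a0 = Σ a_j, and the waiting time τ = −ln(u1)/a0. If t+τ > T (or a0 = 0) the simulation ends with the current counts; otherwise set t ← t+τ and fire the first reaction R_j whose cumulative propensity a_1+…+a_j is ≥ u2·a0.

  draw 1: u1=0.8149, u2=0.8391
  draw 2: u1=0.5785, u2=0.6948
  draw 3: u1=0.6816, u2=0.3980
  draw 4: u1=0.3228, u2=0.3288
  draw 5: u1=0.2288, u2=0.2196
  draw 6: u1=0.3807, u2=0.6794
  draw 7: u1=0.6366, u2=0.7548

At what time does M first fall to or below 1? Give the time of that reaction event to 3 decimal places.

Threshold first reached at t = 0.102

t=0.000: M=3 P=5 E=4 Y=8 A=4
Draw 1: a1=2.208, a2=1.728, a3=3.816, a4=1.128, a0=8.880; τ=−ln(0.8149)/8.880=0.023 → t=0.023; u2·a0=0.8391·8.880=7.451; a1+a2=3.936 < 7.451 ≤ a1+…+a3=7.752 → R3 fires; M=2 P=5 E=4 Y=8 A=5
Draw 2: a1=1.472, a2=2.160, a3=2.544, a4=0.752, a0=6.928; τ=−ln(0.5785)/6.928=0.079 → t=0.102; u2·a0=0.6948·6.928=4.814; a1+a2=3.632 < 4.814 ≤ a1+…+a3=6.176 → R3 fires; M=1 P=5 E=4 Y=8 A=6
Draw 3: a1=0.736, a2=2.592, a3=1.272, a4=0.376, a0=4.976; τ=−ln(0.6816)/4.976=0.077 → t=0.179; u2·a0=0.3980·4.976=1.980; a1=0.736 < 1.980 ≤ a1+a2=3.328 → R2 fires; M=1 P=5 E=3 Y=8 A=6
Draw 4: a1=0.552, a2=1.944, a3=0.954, a4=0.376, a0=3.826; τ=−ln(0.3228)/3.826=0.296 → t=0.475; u2·a0=0.3288·3.826=1.258; a1=0.552 < 1.258 ≤ a1+a2=2.496 → R2 fires; M=1 P=5 E=2 Y=8 A=6
Draw 5: a1=0.368, a2=1.296, a3=0.636, a4=0.376, a0=2.676; τ=−ln(0.2288)/2.676=0.551 → t=1.026; u2·a0=0.2196·2.676=0.588; a1=0.368 < 0.588 ≤ a1+a2=1.664 → R2 fires; M=1 P=5 E=1 Y=8 A=6
Draw 6: a1=0.184, a2=0.648, a3=0.318, a4=0.376, a0=1.526; τ=−ln(0.3807)/1.526=0.633 → t=1.659; u2·a0=0.6794·1.526=1.037; a1+a2=0.832 < 1.037 ≤ a1+…+a3=1.150 → R3 fires; M=0 P=5 E=1 Y=8 A=7
Draw 7: a1=0.000, a2=0.756, a3=0.000, a4=0.000, a0=0.756; τ=−ln(0.6366)/0.756=0.597 → t=2.256 > T=1.76: stop.
M first becomes ≤ 1 when it reaches 1 at the event at t=0.102.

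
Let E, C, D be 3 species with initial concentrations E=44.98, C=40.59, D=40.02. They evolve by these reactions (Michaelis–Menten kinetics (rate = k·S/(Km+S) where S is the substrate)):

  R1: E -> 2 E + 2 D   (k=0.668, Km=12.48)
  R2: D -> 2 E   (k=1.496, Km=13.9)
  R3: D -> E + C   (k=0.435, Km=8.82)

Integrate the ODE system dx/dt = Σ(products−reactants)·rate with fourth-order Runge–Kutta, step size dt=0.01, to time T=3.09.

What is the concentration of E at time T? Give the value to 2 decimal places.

E at T = 54.56

RK4 with dt=0.01: 309 steps to T=3.09. Trajectory (selected grid times):
t=0.00: E=44.98 C=40.59 D=40.02
t=0.34: E=46.03 C=40.71 D=39.88
t=0.69: E=47.12 C=40.84 D=39.73
t=1.03: E=48.17 C=40.96 D=39.60
t=1.37: E=49.23 C=41.08 D=39.46
t=1.72: E=50.31 C=41.20 D=39.32
t=2.06: E=51.37 C=41.32 D=39.19
t=2.40: E=52.42 C=41.44 D=39.06
t=2.75: E=53.51 C=41.57 D=38.93
t=3.09: E=54.56 C=41.69 D=38.80
Read off E at T=3.09: 54.56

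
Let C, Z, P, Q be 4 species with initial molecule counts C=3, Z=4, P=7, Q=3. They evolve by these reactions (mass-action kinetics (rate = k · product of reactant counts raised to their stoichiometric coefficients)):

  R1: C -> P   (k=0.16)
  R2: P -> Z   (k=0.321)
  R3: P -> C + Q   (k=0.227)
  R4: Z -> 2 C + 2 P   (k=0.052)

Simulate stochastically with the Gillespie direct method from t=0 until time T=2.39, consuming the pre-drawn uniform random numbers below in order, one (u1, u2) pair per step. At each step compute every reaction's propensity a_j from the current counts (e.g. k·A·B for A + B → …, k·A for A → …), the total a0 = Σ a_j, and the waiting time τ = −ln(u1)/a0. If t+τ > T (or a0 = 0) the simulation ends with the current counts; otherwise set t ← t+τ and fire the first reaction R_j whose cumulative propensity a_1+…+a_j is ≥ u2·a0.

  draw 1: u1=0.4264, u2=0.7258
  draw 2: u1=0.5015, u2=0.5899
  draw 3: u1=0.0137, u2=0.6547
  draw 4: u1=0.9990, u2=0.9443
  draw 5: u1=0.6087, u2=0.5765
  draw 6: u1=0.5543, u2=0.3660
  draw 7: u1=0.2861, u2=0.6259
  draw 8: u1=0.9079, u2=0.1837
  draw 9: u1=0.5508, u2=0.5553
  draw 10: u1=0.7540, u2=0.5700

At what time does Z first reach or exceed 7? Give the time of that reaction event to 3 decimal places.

t=0.000: C=3 Z=4 P=7 Q=3
Draw 1: a1=0.480, a2=2.247, a3=1.589, a4=0.208, a0=4.524; τ=−ln(0.4264)/4.524=0.188 → t=0.188; u2·a0=0.7258·4.524=3.284; a1+a2=2.727 < 3.284 ≤ a1+…+a3=4.316 → R3 fires; C=4 Z=4 P=6 Q=4
Draw 2: a1=0.640, a2=1.926, a3=1.362, a4=0.208, a0=4.136; τ=−ln(0.5015)/4.136=0.167 → t=0.355; u2·a0=0.5899·4.136=2.440; a1=0.640 < 2.440 ≤ a1+a2=2.566 → R2 fires; C=4 Z=5 P=5 Q=4
Draw 3: a1=0.640, a2=1.605, a3=1.135, a4=0.260, a0=3.640; τ=−ln(0.0137)/3.640=1.179 → t=1.534; u2·a0=0.6547·3.640=2.383; a1+a2=2.245 < 2.383 ≤ a1+…+a3=3.380 → R3 fires; C=5 Z=5 P=4 Q=5
Draw 4: a1=0.800, a2=1.284, a3=0.908, a4=0.260, a0=3.252; τ=−ln(0.9990)/3.252=0.000 → t=1.534; u2·a0=0.9443·3.252=3.071; a1+…+a3=2.992 < 3.071 ≤ a1+…+a4=3.252 → R4 fires; C=7 Z=4 P=6 Q=5
Draw 5: a1=1.120, a2=1.926, a3=1.362, a4=0.208, a0=4.616; τ=−ln(0.6087)/4.616=0.108 → t=1.642; u2·a0=0.5765·4.616=2.661; a1=1.120 < 2.661 ≤ a1+a2=3.046 → R2 fires; C=7 Z=5 P=5 Q=5
Draw 6: a1=1.120, a2=1.605, a3=1.135, a4=0.260, a0=4.120; τ=−ln(0.5543)/4.120=0.143 → t=1.785; u2·a0=0.3660·4.120=1.508; a1=1.120 < 1.508 ≤ a1+a2=2.725 → R2 fires; C=7 Z=6 P=4 Q=5
Draw 7: a1=1.120, a2=1.284, a3=0.908, a4=0.312, a0=3.624; τ=−ln(0.2861)/3.624=0.345 → t=2.130; u2·a0=0.6259·3.624=2.268; a1=1.120 < 2.268 ≤ a1+a2=2.404 → R2 fires; C=7 Z=7 P=3 Q=5
Draw 8: a1=1.120, a2=0.963, a3=0.681, a4=0.364, a0=3.128; τ=−ln(0.9079)/3.128=0.031 → t=2.161; u2·a0=0.1837·3.128=0.575 ≤ a1=1.120 → R1 fires; C=6 Z=7 P=4 Q=5
Draw 9: a1=0.960, a2=1.284, a3=0.908, a4=0.364, a0=3.516; τ=−ln(0.5508)/3.516=0.170 → t=2.331; u2·a0=0.5553·3.516=1.952; a1=0.960 < 1.952 ≤ a1+a2=2.244 → R2 fires; C=6 Z=8 P=3 Q=5
Draw 10: a1=0.960, a2=0.963, a3=0.681, a4=0.416, a0=3.020; τ=−ln(0.7540)/3.020=0.093 → t=2.424 > T=2.39: stop.
Z first becomes ≥ 7 when it reaches 7 at the event at t=2.130.

Threshold first reached at t = 2.130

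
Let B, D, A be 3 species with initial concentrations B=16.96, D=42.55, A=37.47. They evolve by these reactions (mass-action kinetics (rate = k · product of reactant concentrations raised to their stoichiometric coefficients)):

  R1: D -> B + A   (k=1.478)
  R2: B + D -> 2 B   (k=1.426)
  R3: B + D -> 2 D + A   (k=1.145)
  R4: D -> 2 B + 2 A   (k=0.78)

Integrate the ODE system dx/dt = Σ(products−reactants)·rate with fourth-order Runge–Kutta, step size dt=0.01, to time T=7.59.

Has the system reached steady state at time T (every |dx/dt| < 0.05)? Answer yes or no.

Steady state at T: yes

RK4 with dt=0.01: 759 steps to T=7.59. Trajectory (selected grid times):
t=0.00: B=16.96 D=42.55 A=37.47
t=0.84: B=62.19 D=0.00 A=189.65
t=1.69: B=62.19 D=0.00 A=189.65
t=2.53: B=62.19 D=0.00 A=189.65
t=3.37: B=62.19 D=0.00 A=189.65
t=4.22: B=62.19 D=0.00 A=189.65
t=5.06: B=62.19 D=0.00 A=189.65
t=5.90: B=62.19 D=0.00 A=189.65
t=6.75: B=62.19 D=0.00 A=189.65
t=7.59: B=62.19 D=0.00 A=189.65
Rates at T: R1=0.0000, R2=0.0000, R3=0.0000, R4=0.0000
dx/dt at T (Σ net stoichiometry × rate): B=+0.0000, D=-0.0000, A=+0.0000
Largest |dx/dt| is |+0.0000| (A) < 0.05 → steady.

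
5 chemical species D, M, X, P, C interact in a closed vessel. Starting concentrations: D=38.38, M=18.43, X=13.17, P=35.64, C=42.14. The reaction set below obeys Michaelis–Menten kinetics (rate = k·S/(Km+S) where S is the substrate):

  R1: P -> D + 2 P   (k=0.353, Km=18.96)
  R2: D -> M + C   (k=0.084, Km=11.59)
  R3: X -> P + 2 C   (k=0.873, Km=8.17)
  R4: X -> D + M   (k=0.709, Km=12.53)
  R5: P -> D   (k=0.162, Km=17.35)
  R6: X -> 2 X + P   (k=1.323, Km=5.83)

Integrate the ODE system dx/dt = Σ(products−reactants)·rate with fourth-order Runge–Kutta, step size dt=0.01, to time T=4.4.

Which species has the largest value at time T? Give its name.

RK4 with dt=0.01: 440 steps to T=4.4. Trajectory (selected grid times):
t=0.00: D=38.38 M=18.43 X=13.17 P=35.64 C=42.14
t=0.49: D=38.69 M=18.64 X=13.18 P=36.41 C=42.70
t=0.98: D=39.01 M=18.85 X=13.18 P=37.19 C=43.26
t=1.47: D=39.32 M=19.06 X=13.19 P=37.96 C=43.82
t=1.96: D=39.64 M=19.27 X=13.20 P=38.74 C=44.38
t=2.44: D=39.95 M=19.48 X=13.21 P=39.50 C=44.93
t=2.93: D=40.27 M=19.69 X=13.21 P=40.27 C=45.49
t=3.42: D=40.59 M=19.90 X=13.22 P=41.05 C=46.05
t=3.91: D=40.91 M=20.11 X=13.23 P=41.83 C=46.61
t=4.40: D=41.23 M=20.32 X=13.23 P=42.60 C=47.17
At T=4.4: D=41.23 M=20.32 X=13.23 P=42.60 C=47.17; the largest is C.

Dominant species at T: C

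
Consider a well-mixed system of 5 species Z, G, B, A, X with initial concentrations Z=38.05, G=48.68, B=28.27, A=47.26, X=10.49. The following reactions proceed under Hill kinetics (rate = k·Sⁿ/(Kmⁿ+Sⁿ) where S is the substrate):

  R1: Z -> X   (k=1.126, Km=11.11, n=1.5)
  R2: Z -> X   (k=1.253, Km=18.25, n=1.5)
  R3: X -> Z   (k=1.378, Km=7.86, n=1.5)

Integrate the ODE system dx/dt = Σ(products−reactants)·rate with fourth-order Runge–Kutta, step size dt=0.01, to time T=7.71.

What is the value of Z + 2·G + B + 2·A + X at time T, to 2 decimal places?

Value at T = 268.69

Check how each reaction changes W = Z + 2·G + B + 2·A + X (weight of products minus weight of reactants):
R1: Z -> X: (1·1) − (1·1) = 1 − 1 = 0
R2: Z -> X: (1·1) − (1·1) = 1 − 1 = 0
R3: X -> Z: (1·1) − (1·1) = 1 − 1 = 0
Every reaction leaves W unchanged, so W is conserved and no simulation is needed: W(T) = W(0) = 38.05 + 2·48.68 + 28.27 + 2·47.26 + 10.49 = 268.69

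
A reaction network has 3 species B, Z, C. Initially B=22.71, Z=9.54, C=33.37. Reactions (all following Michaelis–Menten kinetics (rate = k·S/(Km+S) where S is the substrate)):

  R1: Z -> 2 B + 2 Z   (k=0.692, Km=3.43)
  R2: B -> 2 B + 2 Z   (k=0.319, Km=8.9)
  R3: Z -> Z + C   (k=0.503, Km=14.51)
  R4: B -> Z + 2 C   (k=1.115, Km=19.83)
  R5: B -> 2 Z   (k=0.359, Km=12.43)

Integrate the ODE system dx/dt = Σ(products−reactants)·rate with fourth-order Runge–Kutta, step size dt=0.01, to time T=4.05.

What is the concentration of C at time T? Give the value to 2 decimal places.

C at T = 39.27

RK4 with dt=0.01: 405 steps to T=4.05. Trajectory (selected grid times):
t=0.00: B=22.71 Z=9.54 C=33.37
t=0.45: B=22.90 Z=10.46 C=34.00
t=0.90: B=23.11 Z=11.38 C=34.64
t=1.35: B=23.32 Z=12.31 C=35.28
t=1.80: B=23.54 Z=13.25 C=35.93
t=2.25: B=23.76 Z=14.19 C=36.58
t=2.70: B=23.99 Z=15.14 C=37.25
t=3.15: B=24.22 Z=16.09 C=37.91
t=3.60: B=24.46 Z=17.05 C=38.59
t=4.05: B=24.70 Z=18.01 C=39.27
Read off C at T=4.05: 39.27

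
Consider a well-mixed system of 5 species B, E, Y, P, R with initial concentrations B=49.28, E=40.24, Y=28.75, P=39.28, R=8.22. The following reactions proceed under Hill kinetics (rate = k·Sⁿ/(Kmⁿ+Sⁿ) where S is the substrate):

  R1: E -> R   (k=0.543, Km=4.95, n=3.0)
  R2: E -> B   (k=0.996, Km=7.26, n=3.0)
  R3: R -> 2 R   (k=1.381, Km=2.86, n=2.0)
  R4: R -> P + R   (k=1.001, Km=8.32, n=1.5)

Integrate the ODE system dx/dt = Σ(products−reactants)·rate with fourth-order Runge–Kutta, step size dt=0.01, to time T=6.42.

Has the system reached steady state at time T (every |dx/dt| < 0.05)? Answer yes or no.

RK4 with dt=0.01: 642 steps to T=6.42. Trajectory (selected grid times):
t=0.00: B=49.28 E=40.24 Y=28.75 P=39.28 R=8.22
t=0.71: B=49.98 E=39.15 Y=28.75 P=39.65 R=9.49
t=1.43: B=50.70 E=38.05 Y=28.75 P=40.07 R=10.80
t=2.14: B=51.40 E=36.96 Y=28.75 P=40.50 R=12.11
t=2.85: B=52.10 E=35.88 Y=28.75 P=40.97 R=13.43
t=3.57: B=52.81 E=34.78 Y=28.75 P=41.47 R=14.77
t=4.28: B=53.51 E=33.69 Y=28.75 P=41.97 R=16.11
t=4.99: B=54.21 E=32.61 Y=28.75 P=42.50 R=17.44
t=5.71: B=54.92 E=31.51 Y=28.75 P=43.05 R=18.80
t=6.42: B=55.62 E=30.43 Y=28.75 P=43.61 R=20.15
Rates at T: R1=0.5407, R2=0.9827, R3=1.3537, R4=0.7911
dx/dt at T (Σ net stoichiometry × rate): B=+0.9827, E=-1.5233, Y=+0.0000, P=+0.7911, R=+1.8944
Largest |dx/dt| is |+1.8944| (R) ≥ 0.05 → not steady.

Steady state at T: no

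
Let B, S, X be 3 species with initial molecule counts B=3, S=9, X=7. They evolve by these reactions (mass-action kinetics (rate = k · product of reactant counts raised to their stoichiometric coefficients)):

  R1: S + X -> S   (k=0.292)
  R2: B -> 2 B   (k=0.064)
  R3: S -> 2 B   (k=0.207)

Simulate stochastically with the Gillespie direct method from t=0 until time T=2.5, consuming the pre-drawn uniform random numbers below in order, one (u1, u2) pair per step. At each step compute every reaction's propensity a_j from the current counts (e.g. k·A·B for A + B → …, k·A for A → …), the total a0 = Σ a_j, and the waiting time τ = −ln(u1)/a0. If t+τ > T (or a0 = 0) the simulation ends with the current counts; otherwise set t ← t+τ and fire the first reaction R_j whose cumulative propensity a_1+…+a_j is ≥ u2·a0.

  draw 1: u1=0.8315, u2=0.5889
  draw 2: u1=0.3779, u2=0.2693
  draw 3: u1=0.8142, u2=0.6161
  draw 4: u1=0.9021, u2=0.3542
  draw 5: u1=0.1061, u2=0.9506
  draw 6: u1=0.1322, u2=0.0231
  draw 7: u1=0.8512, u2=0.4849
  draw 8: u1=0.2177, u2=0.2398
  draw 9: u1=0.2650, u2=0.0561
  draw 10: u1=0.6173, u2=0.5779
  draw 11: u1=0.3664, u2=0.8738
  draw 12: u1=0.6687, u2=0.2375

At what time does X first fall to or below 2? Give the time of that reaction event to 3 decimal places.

Threshold first reached at t = 0.536

t=0.000: B=3 S=9 X=7
Draw 1: a1=18.396, a2=0.192, a3=1.863, a0=20.451; τ=−ln(0.8315)/20.451=0.009 → t=0.009; u2·a0=0.5889·20.451=12.044 ≤ a1=18.396 → R1 fires; B=3 S=9 X=6
Draw 2: a1=15.768, a2=0.192, a3=1.863, a0=17.823; τ=−ln(0.3779)/17.823=0.055 → t=0.064; u2·a0=0.2693·17.823=4.800 ≤ a1=15.768 → R1 fires; B=3 S=9 X=5
Draw 3: a1=13.140, a2=0.192, a3=1.863, a0=15.195; τ=−ln(0.8142)/15.195=0.014 → t=0.077; u2·a0=0.6161·15.195=9.362 ≤ a1=13.140 → R1 fires; B=3 S=9 X=4
Draw 4: a1=10.512, a2=0.192, a3=1.863, a0=12.567; τ=−ln(0.9021)/12.567=0.008 → t=0.085; u2·a0=0.3542·12.567=4.451 ≤ a1=10.512 → R1 fires; B=3 S=9 X=3
Draw 5: a1=7.884, a2=0.192, a3=1.863, a0=9.939; τ=−ln(0.1061)/9.939=0.226 → t=0.311; u2·a0=0.9506·9.939=9.448; a1+a2=8.076 < 9.448 ≤ a1+…+a3=9.939 → R3 fires; B=5 S=8 X=3
Draw 6: a1=7.008, a2=0.320, a3=1.656, a0=8.984; τ=−ln(0.1322)/8.984=0.225 → t=0.536; u2·a0=0.0231·8.984=0.208 ≤ a1=7.008 → R1 fires; B=5 S=8 X=2
Draw 7: a1=4.672, a2=0.320, a3=1.656, a0=6.648; τ=−ln(0.8512)/6.648=0.024 → t=0.561; u2·a0=0.4849·6.648=3.224 ≤ a1=4.672 → R1 fires; B=5 S=8 X=1
Draw 8: a1=2.336, a2=0.320, a3=1.656, a0=4.312; τ=−ln(0.2177)/4.312=0.354 → t=0.914; u2·a0=0.2398·4.312=1.034 ≤ a1=2.336 → R1 fires; B=5 S=8 X=0
Draw 9: a1=0.000, a2=0.320, a3=1.656, a0=1.976; τ=−ln(0.2650)/1.976=0.672 → t=1.586; u2·a0=0.0561·1.976=0.111; a1=0.000 < 0.111 ≤ a1+a2=0.320 → R2 fires; B=6 S=8 X=0
Draw 10: a1=0.000, a2=0.384, a3=1.656, a0=2.040; τ=−ln(0.6173)/2.040=0.236 → t=1.823; u2·a0=0.5779·2.040=1.179; a1+a2=0.384 < 1.179 ≤ a1+…+a3=2.040 → R3 fires; B=8 S=7 X=0
Draw 11: a1=0.000, a2=0.512, a3=1.449, a0=1.961; τ=−ln(0.3664)/1.961=0.512 → t=2.335; u2·a0=0.8738·1.961=1.714; a1+a2=0.512 < 1.714 ≤ a1+…+a3=1.961 → R3 fires; B=10 S=6 X=0
Draw 12: a1=0.000, a2=0.640, a3=1.242, a0=1.882; τ=−ln(0.6687)/1.882=0.214 → t=2.548 > T=2.5: stop.
X first becomes ≤ 2 when it reaches 2 at the event at t=0.536.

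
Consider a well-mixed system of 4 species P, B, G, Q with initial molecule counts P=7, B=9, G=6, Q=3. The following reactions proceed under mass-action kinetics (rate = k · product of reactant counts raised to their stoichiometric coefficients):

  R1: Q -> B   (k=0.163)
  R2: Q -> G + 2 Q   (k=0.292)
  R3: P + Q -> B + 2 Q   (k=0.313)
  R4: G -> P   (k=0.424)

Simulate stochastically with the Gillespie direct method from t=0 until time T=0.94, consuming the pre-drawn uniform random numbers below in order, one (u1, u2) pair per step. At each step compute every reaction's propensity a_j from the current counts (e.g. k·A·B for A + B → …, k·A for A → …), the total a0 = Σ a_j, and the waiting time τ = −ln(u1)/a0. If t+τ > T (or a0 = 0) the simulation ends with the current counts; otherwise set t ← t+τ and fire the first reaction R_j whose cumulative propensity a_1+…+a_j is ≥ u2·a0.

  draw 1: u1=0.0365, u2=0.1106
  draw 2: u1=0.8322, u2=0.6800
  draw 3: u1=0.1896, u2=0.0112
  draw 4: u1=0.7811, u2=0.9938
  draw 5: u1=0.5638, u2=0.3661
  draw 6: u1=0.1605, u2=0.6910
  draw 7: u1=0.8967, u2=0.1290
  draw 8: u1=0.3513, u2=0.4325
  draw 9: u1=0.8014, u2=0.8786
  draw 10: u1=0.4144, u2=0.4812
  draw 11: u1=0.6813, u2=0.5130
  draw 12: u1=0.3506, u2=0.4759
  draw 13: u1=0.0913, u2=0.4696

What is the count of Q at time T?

t=0.000: P=7 B=9 G=6 Q=3
Draw 1: a1=0.489, a2=0.876, a3=6.573, a4=2.544, a0=10.482; τ=−ln(0.0365)/10.482=0.316 → t=0.316; u2·a0=0.1106·10.482=1.159; a1=0.489 < 1.159 ≤ a1+a2=1.365 → R2 fires; P=7 B=9 G=7 Q=4
Draw 2: a1=0.652, a2=1.168, a3=8.764, a4=2.968, a0=13.552; τ=−ln(0.8322)/13.552=0.014 → t=0.329; u2·a0=0.6800·13.552=9.215; a1+a2=1.820 < 9.215 ≤ a1+…+a3=10.584 → R3 fires; P=6 B=10 G=7 Q=5
Draw 3: a1=0.815, a2=1.460, a3=9.390, a4=2.968, a0=14.633; τ=−ln(0.1896)/14.633=0.114 → t=0.443; u2·a0=0.0112·14.633=0.164 ≤ a1=0.815 → R1 fires; P=6 B=11 G=7 Q=4
Draw 4: a1=0.652, a2=1.168, a3=7.512, a4=2.968, a0=12.300; τ=−ln(0.7811)/12.300=0.020 → t=0.463; u2·a0=0.9938·12.300=12.224; a1+…+a3=9.332 < 12.224 ≤ a1+…+a4=12.300 → R4 fires; P=7 B=11 G=6 Q=4
Draw 5: a1=0.652, a2=1.168, a3=8.764, a4=2.544, a0=13.128; τ=−ln(0.5638)/13.128=0.044 → t=0.507; u2·a0=0.3661·13.128=4.806; a1+a2=1.820 < 4.806 ≤ a1+…+a3=10.584 → R3 fires; P=6 B=12 G=6 Q=5
Draw 6: a1=0.815, a2=1.460, a3=9.390, a4=2.544, a0=14.209; τ=−ln(0.1605)/14.209=0.129 → t=0.636; u2·a0=0.6910·14.209=9.818; a1+a2=2.275 < 9.818 ≤ a1+…+a3=11.665 → R3 fires; P=5 B=13 G=6 Q=6
Draw 7: a1=0.978, a2=1.752, a3=9.390, a4=2.544, a0=14.664; τ=−ln(0.8967)/14.664=0.007 → t=0.643; u2·a0=0.1290·14.664=1.892; a1=0.978 < 1.892 ≤ a1+a2=2.730 → R2 fires; P=5 B=13 G=7 Q=7
Draw 8: a1=1.141, a2=2.044, a3=10.955, a4=2.968, a0=17.108; τ=−ln(0.3513)/17.108=0.061 → t=0.704; u2·a0=0.4325·17.108=7.399; a1+a2=3.185 < 7.399 ≤ a1+…+a3=14.140 → R3 fires; P=4 B=14 G=7 Q=8
Draw 9: a1=1.304, a2=2.336, a3=10.016, a4=2.968, a0=16.624; τ=−ln(0.8014)/16.624=0.013 → t=0.717; u2·a0=0.8786·16.624=14.606; a1+…+a3=13.656 < 14.606 ≤ a1+…+a4=16.624 → R4 fires; P=5 B=14 G=6 Q=8
Draw 10: a1=1.304, a2=2.336, a3=12.520, a4=2.544, a0=18.704; τ=−ln(0.4144)/18.704=0.047 → t=0.765; u2·a0=0.4812·18.704=9.000; a1+a2=3.640 < 9.000 ≤ a1+…+a3=16.160 → R3 fires; P=4 B=15 G=6 Q=9
Draw 11: a1=1.467, a2=2.628, a3=11.268, a4=2.544, a0=17.907; τ=−ln(0.6813)/17.907=0.021 → t=0.786; u2·a0=0.5130·17.907=9.186; a1+a2=4.095 < 9.186 ≤ a1+…+a3=15.363 → R3 fires; P=3 B=16 G=6 Q=10
Draw 12: a1=1.630, a2=2.920, a3=9.390, a4=2.544, a0=16.484; τ=−ln(0.3506)/16.484=0.064 → t=0.850; u2·a0=0.4759·16.484=7.845; a1+a2=4.550 < 7.845 ≤ a1+…+a3=13.940 → R3 fires; P=2 B=17 G=6 Q=11
Draw 13: a1=1.793, a2=3.212, a3=6.886, a4=2.544, a0=14.435; τ=−ln(0.0913)/14.435=0.166 → t=1.015 > T=0.94: stop.
Read off Q at T=0.94: 11

Q at T = 11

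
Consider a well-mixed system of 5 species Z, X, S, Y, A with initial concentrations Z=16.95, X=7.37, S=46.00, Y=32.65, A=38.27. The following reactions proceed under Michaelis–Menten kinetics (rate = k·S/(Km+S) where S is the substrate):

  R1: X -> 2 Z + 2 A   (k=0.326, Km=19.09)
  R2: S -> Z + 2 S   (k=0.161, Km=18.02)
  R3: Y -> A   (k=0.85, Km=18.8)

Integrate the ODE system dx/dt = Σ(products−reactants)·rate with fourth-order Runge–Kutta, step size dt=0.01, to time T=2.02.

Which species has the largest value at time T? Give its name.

RK4 with dt=0.01: 202 steps to T=2.02. Trajectory (selected grid times):
t=0.00: Z=16.95 X=7.37 S=46.00 Y=32.65 A=38.27
t=0.22: Z=17.02 X=7.35 S=46.03 Y=32.53 A=38.43
t=0.45: Z=17.08 X=7.33 S=46.05 Y=32.41 A=38.59
t=0.67: Z=17.15 X=7.31 S=46.08 Y=32.29 A=38.75
t=0.90: Z=17.22 X=7.29 S=46.10 Y=32.17 A=38.92
t=1.12: Z=17.28 X=7.27 S=46.13 Y=32.05 A=39.07
t=1.35: Z=17.35 X=7.25 S=46.16 Y=31.92 A=39.24
t=1.57: Z=17.41 X=7.23 S=46.18 Y=31.81 A=39.40
t=1.80: Z=17.48 X=7.21 S=46.21 Y=31.68 A=39.56
t=2.02: Z=17.55 X=7.19 S=46.23 Y=31.57 A=39.72
At T=2.02: Z=17.55 X=7.19 S=46.23 Y=31.57 A=39.72; the largest is S.

Dominant species at T: S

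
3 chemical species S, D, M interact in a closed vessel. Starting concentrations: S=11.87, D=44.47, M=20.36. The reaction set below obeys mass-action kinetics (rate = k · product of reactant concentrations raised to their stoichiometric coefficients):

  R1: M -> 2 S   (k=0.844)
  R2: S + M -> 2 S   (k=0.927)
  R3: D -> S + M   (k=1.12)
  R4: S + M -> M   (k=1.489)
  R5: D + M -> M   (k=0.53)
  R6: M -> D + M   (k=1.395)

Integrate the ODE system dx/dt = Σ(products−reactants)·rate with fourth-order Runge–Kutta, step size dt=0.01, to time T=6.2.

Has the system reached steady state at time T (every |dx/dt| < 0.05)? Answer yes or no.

RK4 with dt=0.01: 620 steps to T=6.2. Trajectory (selected grid times):
t=0.00: S=11.87 D=44.47 M=20.36
t=0.69: S=10.34 D=5.56 M=0.75
t=1.38: S=11.85 D=2.44 M=0.26
t=2.07: S=12.55 D=1.17 M=0.11
t=2.76: S=12.89 D=0.57 M=0.05
t=3.44: S=13.06 D=0.29 M=0.03
t=4.13: S=13.14 D=0.15 M=0.01
t=4.82: S=13.19 D=0.07 M=0.01
t=5.51: S=13.21 D=0.04 M=0.00
t=6.20: S=13.22 D=0.02 M=0.00
Rates at T: R1=0.0014, R2=0.0210, R3=0.0208, R4=0.0338, R5=0.0000, R6=0.0024
dx/dt at T (Σ net stoichiometry × rate): S=+0.0109, D=-0.0184, M=-0.0017
Largest |dx/dt| is |-0.0184| (D) < 0.05 → steady.

Steady state at T: yes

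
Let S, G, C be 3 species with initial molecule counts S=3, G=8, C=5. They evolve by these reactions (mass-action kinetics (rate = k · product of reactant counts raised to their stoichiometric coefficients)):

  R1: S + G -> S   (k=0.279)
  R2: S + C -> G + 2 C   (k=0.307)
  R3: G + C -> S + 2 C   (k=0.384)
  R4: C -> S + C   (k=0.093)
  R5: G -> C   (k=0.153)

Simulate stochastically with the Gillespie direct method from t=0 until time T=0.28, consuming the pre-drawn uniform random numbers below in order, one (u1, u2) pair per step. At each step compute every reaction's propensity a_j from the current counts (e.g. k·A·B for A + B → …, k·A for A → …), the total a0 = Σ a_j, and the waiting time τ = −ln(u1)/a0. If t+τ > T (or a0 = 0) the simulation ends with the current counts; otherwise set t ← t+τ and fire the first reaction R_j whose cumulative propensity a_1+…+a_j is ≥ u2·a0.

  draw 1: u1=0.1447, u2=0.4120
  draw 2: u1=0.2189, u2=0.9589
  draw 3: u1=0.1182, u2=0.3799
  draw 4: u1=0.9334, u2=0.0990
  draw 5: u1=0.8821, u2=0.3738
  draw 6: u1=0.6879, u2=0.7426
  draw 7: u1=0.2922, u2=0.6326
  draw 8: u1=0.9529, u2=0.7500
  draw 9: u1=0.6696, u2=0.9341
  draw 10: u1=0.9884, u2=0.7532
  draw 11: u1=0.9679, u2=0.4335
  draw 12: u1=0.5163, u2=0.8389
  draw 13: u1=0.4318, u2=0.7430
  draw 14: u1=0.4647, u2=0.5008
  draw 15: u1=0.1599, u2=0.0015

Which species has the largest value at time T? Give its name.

Dominant species at T: C

t=0.000: S=3 G=8 C=5
Draw 1: a1=6.696, a2=4.605, a3=15.360, a4=0.465, a5=1.224, a0=28.350; τ=−ln(0.1447)/28.350=0.068 → t=0.068; u2·a0=0.4120·28.350=11.680; a1+a2=11.301 < 11.680 ≤ a1+…+a3=26.661 → R3 fires; S=4 G=7 C=6
Draw 2: a1=7.812, a2=7.368, a3=16.128, a4=0.558, a5=1.071, a0=32.937; τ=−ln(0.2189)/32.937=0.046 → t=0.114; u2·a0=0.9589·32.937=31.583; a1+…+a3=31.308 < 31.583 ≤ a1+…+a4=31.866 → R4 fires; S=5 G=7 C=6
Draw 3: a1=9.765, a2=9.210, a3=16.128, a4=0.558, a5=1.071, a0=36.732; τ=−ln(0.1182)/36.732=0.058 → t=0.172; u2·a0=0.3799·36.732=13.954; a1=9.765 < 13.954 ≤ a1+a2=18.975 → R2 fires; S=4 G=8 C=7
Draw 4: a1=8.928, a2=8.596, a3=21.504, a4=0.651, a5=1.224, a0=40.903; τ=−ln(0.9334)/40.903=0.002 → t=0.174; u2·a0=0.0990·40.903=4.049 ≤ a1=8.928 → R1 fires; S=4 G=7 C=7
Draw 5: a1=7.812, a2=8.596, a3=18.816, a4=0.651, a5=1.071, a0=36.946; τ=−ln(0.8821)/36.946=0.003 → t=0.178; u2·a0=0.3738·36.946=13.810; a1=7.812 < 13.810 ≤ a1+a2=16.408 → R2 fires; S=3 G=8 C=8
Draw 6: a1=6.696, a2=7.368, a3=24.576, a4=0.744, a5=1.224, a0=40.608; τ=−ln(0.6879)/40.608=0.009 → t=0.187; u2·a0=0.7426·40.608=30.156; a1+a2=14.064 < 30.156 ≤ a1+…+a3=38.640 → R3 fires; S=4 G=7 C=9
Draw 7: a1=7.812, a2=11.052, a3=24.192, a4=0.837, a5=1.071, a0=44.964; τ=−ln(0.2922)/44.964=0.027 → t=0.214; u2·a0=0.6326·44.964=28.444; a1+a2=18.864 < 28.444 ≤ a1+…+a3=43.056 → R3 fires; S=5 G=6 C=10
Draw 8: a1=8.370, a2=15.350, a3=23.040, a4=0.930, a5=0.918, a0=48.608; τ=−ln(0.9529)/48.608=0.001 → t=0.215; u2·a0=0.7500·48.608=36.456; a1+a2=23.720 < 36.456 ≤ a1+…+a3=46.760 → R3 fires; S=6 G=5 C=11
Draw 9: a1=8.370, a2=20.262, a3=21.120, a4=1.023, a5=0.765, a0=51.540; τ=−ln(0.6696)/51.540=0.008 → t=0.223; u2·a0=0.9341·51.540=48.144; a1+a2=28.632 < 48.144 ≤ a1+…+a3=49.752 → R3 fires; S=7 G=4 C=12
Draw 10: a1=7.812, a2=25.788, a3=18.432, a4=1.116, a5=0.612, a0=53.760; τ=−ln(0.9884)/53.760=0.000 → t=0.223; u2·a0=0.7532·53.760=40.492; a1+a2=33.600 < 40.492 ≤ a1+…+a3=52.032 → R3 fires; S=8 G=3 C=13
Draw 11: a1=6.696, a2=31.928, a3=14.976, a4=1.209, a5=0.459, a0=55.268; τ=−ln(0.9679)/55.268=0.001 → t=0.224; u2·a0=0.4335·55.268=23.959; a1=6.696 < 23.959 ≤ a1+a2=38.624 → R2 fires; S=7 G=4 C=14
Draw 12: a1=7.812, a2=30.086, a3=21.504, a4=1.302, a5=0.612, a0=61.316; τ=−ln(0.5163)/61.316=0.011 → t=0.234; u2·a0=0.8389·61.316=51.438; a1+a2=37.898 < 51.438 ≤ a1+…+a3=59.402 → R3 fires; S=8 G=3 C=15
Draw 13: a1=6.696, a2=36.840, a3=17.280, a4=1.395, a5=0.459, a0=62.670; τ=−ln(0.4318)/62.670=0.013 → t=0.248; u2·a0=0.7430·62.670=46.564; a1+a2=43.536 < 46.564 ≤ a1+…+a3=60.816 → R3 fires; S=9 G=2 C=16
Draw 14: a1=5.022, a2=44.208, a3=12.288, a4=1.488, a5=0.306, a0=63.312; τ=−ln(0.4647)/63.312=0.012 → t=0.260; u2·a0=0.5008·63.312=31.707; a1=5.022 < 31.707 ≤ a1+a2=49.230 → R2 fires; S=8 G=3 C=17
Draw 15: a1=6.696, a2=41.752, a3=19.584, a4=1.581, a5=0.459, a0=70.072; τ=−ln(0.1599)/70.072=0.026 → t=0.286 > T=0.28: stop.
At T=0.28: S=8 G=3 C=17; the largest is C.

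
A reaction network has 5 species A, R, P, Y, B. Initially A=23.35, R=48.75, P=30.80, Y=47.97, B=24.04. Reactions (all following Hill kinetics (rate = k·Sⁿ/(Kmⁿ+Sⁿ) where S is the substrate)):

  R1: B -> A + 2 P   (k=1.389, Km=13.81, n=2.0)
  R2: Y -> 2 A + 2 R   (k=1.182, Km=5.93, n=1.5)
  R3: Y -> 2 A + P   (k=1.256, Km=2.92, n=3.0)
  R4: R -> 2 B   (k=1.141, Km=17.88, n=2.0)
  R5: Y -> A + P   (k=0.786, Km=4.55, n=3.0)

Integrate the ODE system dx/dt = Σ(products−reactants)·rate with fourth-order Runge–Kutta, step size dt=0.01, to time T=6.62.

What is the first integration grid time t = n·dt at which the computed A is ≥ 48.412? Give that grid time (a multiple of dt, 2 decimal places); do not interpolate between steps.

Threshold first reached at t = 3.79

RK4 with dt=0.01: 662 steps to T=6.62. Trajectory (selected grid times):
t=0.00: A=23.35 R=48.75 P=30.80 Y=47.97 B=24.04
t=0.74: A=28.24 R=49.68 P=33.87 Y=45.62 B=24.75
t=1.47: A=33.07 R=50.58 P=36.91 Y=43.31 B=25.45
t=2.21: A=37.97 R=51.49 P=40.02 Y=40.97 B=26.16
t=2.94: A=42.81 R=52.38 P=43.11 Y=38.66 B=26.85
t=3.68: A=47.71 R=53.27 P=46.25 Y=36.33 B=27.55
t=3.78: A=48.37 R=53.39 P=46.68 Y=36.02 B=27.64
t=3.79: A=48.44 R=53.40 P=46.72 Y=35.99 B=27.65
t=4.41: A=52.54 R=54.13 P=49.37 Y=34.04 B=28.23
t=5.15: A=57.44 R=55.00 P=52.54 Y=31.71 B=28.92
t=5.88: A=62.26 R=55.83 P=55.69 Y=29.43 B=29.60
t=6.62: A=67.14 R=56.66 P=58.89 Y=27.13 B=30.29
A(3.78)=48.371 < 48.412 but A(3.79)=48.437 ≥ 48.412, so the first grid time is t=3.79.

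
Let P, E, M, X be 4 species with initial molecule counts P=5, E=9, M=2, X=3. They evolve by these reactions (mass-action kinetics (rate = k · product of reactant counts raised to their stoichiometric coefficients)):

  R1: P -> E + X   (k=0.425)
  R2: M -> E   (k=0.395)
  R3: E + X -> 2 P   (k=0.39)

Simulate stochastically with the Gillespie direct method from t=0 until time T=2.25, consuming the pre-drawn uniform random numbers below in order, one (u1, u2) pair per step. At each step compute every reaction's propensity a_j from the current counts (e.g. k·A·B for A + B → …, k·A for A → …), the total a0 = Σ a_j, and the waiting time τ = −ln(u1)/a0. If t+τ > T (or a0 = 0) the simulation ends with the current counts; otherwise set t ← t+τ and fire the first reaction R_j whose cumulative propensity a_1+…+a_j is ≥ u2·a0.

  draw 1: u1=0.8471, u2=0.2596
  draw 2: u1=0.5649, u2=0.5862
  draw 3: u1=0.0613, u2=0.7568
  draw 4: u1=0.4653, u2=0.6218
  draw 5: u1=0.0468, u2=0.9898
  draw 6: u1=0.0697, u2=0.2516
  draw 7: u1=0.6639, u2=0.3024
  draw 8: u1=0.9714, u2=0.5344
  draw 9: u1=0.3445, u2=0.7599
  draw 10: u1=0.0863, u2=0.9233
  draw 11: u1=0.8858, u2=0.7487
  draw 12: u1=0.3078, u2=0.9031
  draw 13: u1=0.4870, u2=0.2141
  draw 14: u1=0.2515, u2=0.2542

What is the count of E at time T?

E at T = 8

t=0.000: P=5 E=9 M=2 X=3
Draw 1: a1=2.125, a2=0.790, a3=10.530, a0=13.445; τ=−ln(0.8471)/13.445=0.012 → t=0.012; u2·a0=0.2596·13.445=3.490; a1+a2=2.915 < 3.490 ≤ a1+…+a3=13.445 → R3 fires; P=7 E=8 M=2 X=2
Draw 2: a1=2.975, a2=0.790, a3=6.240, a0=10.005; τ=−ln(0.5649)/10.005=0.057 → t=0.069; u2·a0=0.5862·10.005=5.865; a1+a2=3.765 < 5.865 ≤ a1+…+a3=10.005 → R3 fires; P=9 E=7 M=2 X=1
Draw 3: a1=3.825, a2=0.790, a3=2.730, a0=7.345; τ=−ln(0.0613)/7.345=0.380 → t=0.450; u2·a0=0.7568·7.345=5.559; a1+a2=4.615 < 5.559 ≤ a1+…+a3=7.345 → R3 fires; P=11 E=6 M=2 X=0
Draw 4: a1=4.675, a2=0.790, a3=0.000, a0=5.465; τ=−ln(0.4653)/5.465=0.140 → t=0.590; u2·a0=0.6218·5.465=3.398 ≤ a1=4.675 → R1 fires; P=10 E=7 M=2 X=1
Draw 5: a1=4.250, a2=0.790, a3=2.730, a0=7.770; τ=−ln(0.0468)/7.770=0.394 → t=0.984; u2·a0=0.9898·7.770=7.691; a1+a2=5.040 < 7.691 ≤ a1+…+a3=7.770 → R3 fires; P=12 E=6 M=2 X=0
Draw 6: a1=5.100, a2=0.790, a3=0.000, a0=5.890; τ=−ln(0.0697)/5.890=0.452 → t=1.436; u2·a0=0.2516·5.890=1.482 ≤ a1=5.100 → R1 fires; P=11 E=7 M=2 X=1
Draw 7: a1=4.675, a2=0.790, a3=2.730, a0=8.195; τ=−ln(0.6639)/8.195=0.050 → t=1.486; u2·a0=0.3024·8.195=2.478 ≤ a1=4.675 → R1 fires; P=10 E=8 M=2 X=2
Draw 8: a1=4.250, a2=0.790, a3=6.240, a0=11.280; τ=−ln(0.9714)/11.280=0.003 → t=1.488; u2·a0=0.5344·11.280=6.028; a1+a2=5.040 < 6.028 ≤ a1+…+a3=11.280 → R3 fires; P=12 E=7 M=2 X=1
Draw 9: a1=5.100, a2=0.790, a3=2.730, a0=8.620; τ=−ln(0.3445)/8.620=0.124 → t=1.612; u2·a0=0.7599·8.620=6.550; a1+a2=5.890 < 6.550 ≤ a1+…+a3=8.620 → R3 fires; P=14 E=6 M=2 X=0
Draw 10: a1=5.950, a2=0.790, a3=0.000, a0=6.740; τ=−ln(0.0863)/6.740=0.363 → t=1.975; u2·a0=0.9233·6.740=6.223; a1=5.950 < 6.223 ≤ a1+a2=6.740 → R2 fires; P=14 E=7 M=1 X=0
Draw 11: a1=5.950, a2=0.395, a3=0.000, a0=6.345; τ=−ln(0.8858)/6.345=0.019 → t=1.995; u2·a0=0.7487·6.345=4.751 ≤ a1=5.950 → R1 fires; P=13 E=8 M=1 X=1
Draw 12: a1=5.525, a2=0.395, a3=3.120, a0=9.040; τ=−ln(0.3078)/9.040=0.130 → t=2.125; u2·a0=0.9031·9.040=8.164; a1+a2=5.920 < 8.164 ≤ a1+…+a3=9.040 → R3 fires; P=15 E=7 M=1 X=0
Draw 13: a1=6.375, a2=0.395, a3=0.000, a0=6.770; τ=−ln(0.4870)/6.770=0.106 → t=2.231; u2·a0=0.2141·6.770=1.449 ≤ a1=6.375 → R1 fires; P=14 E=8 M=1 X=1
Draw 14: a1=5.950, a2=0.395, a3=3.120, a0=9.465; τ=−ln(0.2515)/9.465=0.146 → t=2.377 > T=2.25: stop.
Read off E at T=2.25: 8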